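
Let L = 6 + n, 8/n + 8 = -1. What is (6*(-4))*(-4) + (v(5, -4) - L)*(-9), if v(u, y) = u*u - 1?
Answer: -74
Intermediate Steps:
n = -8/9 (n = 8/(-8 - 1) = 8/(-9) = 8*(-⅑) = -8/9 ≈ -0.88889)
v(u, y) = -1 + u² (v(u, y) = u² - 1 = -1 + u²)
L = 46/9 (L = 6 - 8/9 = 46/9 ≈ 5.1111)
(6*(-4))*(-4) + (v(5, -4) - L)*(-9) = (6*(-4))*(-4) + ((-1 + 5²) - 1*46/9)*(-9) = -24*(-4) + ((-1 + 25) - 46/9)*(-9) = 96 + (24 - 46/9)*(-9) = 96 + (170/9)*(-9) = 96 - 170 = -74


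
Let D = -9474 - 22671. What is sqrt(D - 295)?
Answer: 2*I*sqrt(8110) ≈ 180.11*I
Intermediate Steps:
D = -32145
sqrt(D - 295) = sqrt(-32145 - 295) = sqrt(-32440) = 2*I*sqrt(8110)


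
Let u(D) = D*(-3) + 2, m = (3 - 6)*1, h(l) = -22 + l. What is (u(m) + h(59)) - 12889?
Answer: -12841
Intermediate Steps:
m = -3 (m = -3*1 = -3)
u(D) = 2 - 3*D (u(D) = -3*D + 2 = 2 - 3*D)
(u(m) + h(59)) - 12889 = ((2 - 3*(-3)) + (-22 + 59)) - 12889 = ((2 + 9) + 37) - 12889 = (11 + 37) - 12889 = 48 - 12889 = -12841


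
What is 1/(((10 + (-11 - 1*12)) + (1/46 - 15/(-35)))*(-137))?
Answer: 322/553617 ≈ 0.00058163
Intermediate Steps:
1/(((10 + (-11 - 1*12)) + (1/46 - 15/(-35)))*(-137)) = 1/(((10 + (-11 - 12)) + (1*(1/46) - 15*(-1/35)))*(-137)) = 1/(((10 - 23) + (1/46 + 3/7))*(-137)) = 1/((-13 + 145/322)*(-137)) = 1/(-4041/322*(-137)) = 1/(553617/322) = 322/553617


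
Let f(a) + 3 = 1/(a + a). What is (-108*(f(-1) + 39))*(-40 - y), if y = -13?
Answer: 103518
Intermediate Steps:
f(a) = -3 + 1/(2*a) (f(a) = -3 + 1/(a + a) = -3 + 1/(2*a))
(-108*(f(-1) + 39))*(-40 - y) = (-108*((-3 + (1/2)/(-1)) + 39))*(-40 - 1*(-13)) = (-108*((-3 + (1/2)*(-1)) + 39))*(-40 + 13) = -108*((-3 - 1/2) + 39)*(-27) = -108*(-7/2 + 39)*(-27) = -108*71/2*(-27) = -3834*(-27) = 103518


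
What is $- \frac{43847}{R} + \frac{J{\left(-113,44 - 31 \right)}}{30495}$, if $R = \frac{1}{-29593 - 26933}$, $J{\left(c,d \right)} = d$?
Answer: $\frac{75581720943403}{30495} \approx 2.4785 \cdot 10^{9}$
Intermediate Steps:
$R = - \frac{1}{56526}$ ($R = \frac{1}{-56526} = - \frac{1}{56526} \approx -1.7691 \cdot 10^{-5}$)
$- \frac{43847}{R} + \frac{J{\left(-113,44 - 31 \right)}}{30495} = - \frac{43847}{- \frac{1}{56526}} + \frac{44 - 31}{30495} = \left(-43847\right) \left(-56526\right) + \left(44 - 31\right) \frac{1}{30495} = 2478495522 + 13 \cdot \frac{1}{30495} = 2478495522 + \frac{13}{30495} = \frac{75581720943403}{30495}$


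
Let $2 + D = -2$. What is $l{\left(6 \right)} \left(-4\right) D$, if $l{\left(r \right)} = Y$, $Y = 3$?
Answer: $48$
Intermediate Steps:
$D = -4$ ($D = -2 - 2 = -4$)
$l{\left(r \right)} = 3$
$l{\left(6 \right)} \left(-4\right) D = 3 \left(-4\right) \left(-4\right) = \left(-12\right) \left(-4\right) = 48$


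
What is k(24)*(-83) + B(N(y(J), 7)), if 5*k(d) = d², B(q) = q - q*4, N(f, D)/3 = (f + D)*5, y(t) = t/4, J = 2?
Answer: -98991/10 ≈ -9899.1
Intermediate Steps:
y(t) = t/4 (y(t) = t*(¼) = t/4)
N(f, D) = 15*D + 15*f (N(f, D) = 3*((f + D)*5) = 3*((D + f)*5) = 3*(5*D + 5*f) = 15*D + 15*f)
B(q) = -3*q (B(q) = q - 4*q = -3*q)
k(d) = d²/5
k(24)*(-83) + B(N(y(J), 7)) = ((⅕)*24²)*(-83) - 3*(15*7 + 15*((¼)*2)) = ((⅕)*576)*(-83) - 3*(105 + 15*(½)) = (576/5)*(-83) - 3*(105 + 15/2) = -47808/5 - 3*225/2 = -47808/5 - 675/2 = -98991/10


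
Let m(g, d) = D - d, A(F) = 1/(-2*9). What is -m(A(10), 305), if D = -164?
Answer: 469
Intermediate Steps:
A(F) = -1/18 (A(F) = -1/2*1/9 = -1/18)
m(g, d) = -164 - d
-m(A(10), 305) = -(-164 - 1*305) = -(-164 - 305) = -1*(-469) = 469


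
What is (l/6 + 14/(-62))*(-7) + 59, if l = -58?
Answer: 11927/93 ≈ 128.25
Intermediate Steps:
(l/6 + 14/(-62))*(-7) + 59 = (-58/6 + 14/(-62))*(-7) + 59 = (-58*⅙ + 14*(-1/62))*(-7) + 59 = (-29/3 - 7/31)*(-7) + 59 = -920/93*(-7) + 59 = 6440/93 + 59 = 11927/93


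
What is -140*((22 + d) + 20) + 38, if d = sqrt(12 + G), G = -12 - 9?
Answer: -5842 - 420*I ≈ -5842.0 - 420.0*I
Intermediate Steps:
G = -21
d = 3*I (d = sqrt(12 - 21) = sqrt(-9) = 3*I ≈ 3.0*I)
-140*((22 + d) + 20) + 38 = -140*((22 + 3*I) + 20) + 38 = -140*(42 + 3*I) + 38 = (-5880 - 420*I) + 38 = -5842 - 420*I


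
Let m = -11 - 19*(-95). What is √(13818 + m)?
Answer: 2*√3903 ≈ 124.95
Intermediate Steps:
m = 1794 (m = -11 + 1805 = 1794)
√(13818 + m) = √(13818 + 1794) = √15612 = 2*√3903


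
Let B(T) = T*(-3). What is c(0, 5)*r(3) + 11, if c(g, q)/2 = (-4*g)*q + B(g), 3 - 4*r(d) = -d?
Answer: 11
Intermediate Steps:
r(d) = 3/4 + d/4 (r(d) = 3/4 - (-1)*d/4 = 3/4 + d/4)
B(T) = -3*T
c(g, q) = -6*g - 8*g*q (c(g, q) = 2*((-4*g)*q - 3*g) = 2*(-4*g*q - 3*g) = 2*(-3*g - 4*g*q) = -6*g - 8*g*q)
c(0, 5)*r(3) + 11 = (2*0*(-3 - 4*5))*(3/4 + (1/4)*3) + 11 = (2*0*(-3 - 20))*(3/4 + 3/4) + 11 = (2*0*(-23))*(3/2) + 11 = 0*(3/2) + 11 = 0 + 11 = 11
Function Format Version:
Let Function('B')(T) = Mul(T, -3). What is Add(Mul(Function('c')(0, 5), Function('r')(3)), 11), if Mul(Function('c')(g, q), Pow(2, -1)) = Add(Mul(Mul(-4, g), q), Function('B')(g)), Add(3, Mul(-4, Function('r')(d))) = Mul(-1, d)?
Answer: 11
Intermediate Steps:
Function('r')(d) = Add(Rational(3, 4), Mul(Rational(1, 4), d)) (Function('r')(d) = Add(Rational(3, 4), Mul(Rational(-1, 4), Mul(-1, d))) = Add(Rational(3, 4), Mul(Rational(1, 4), d)))
Function('B')(T) = Mul(-3, T)
Function('c')(g, q) = Add(Mul(-6, g), Mul(-8, g, q)) (Function('c')(g, q) = Mul(2, Add(Mul(Mul(-4, g), q), Mul(-3, g))) = Mul(2, Add(Mul(-4, g, q), Mul(-3, g))) = Mul(2, Add(Mul(-3, g), Mul(-4, g, q))) = Add(Mul(-6, g), Mul(-8, g, q)))
Add(Mul(Function('c')(0, 5), Function('r')(3)), 11) = Add(Mul(Mul(2, 0, Add(-3, Mul(-4, 5))), Add(Rational(3, 4), Mul(Rational(1, 4), 3))), 11) = Add(Mul(Mul(2, 0, Add(-3, -20)), Add(Rational(3, 4), Rational(3, 4))), 11) = Add(Mul(Mul(2, 0, -23), Rational(3, 2)), 11) = Add(Mul(0, Rational(3, 2)), 11) = Add(0, 11) = 11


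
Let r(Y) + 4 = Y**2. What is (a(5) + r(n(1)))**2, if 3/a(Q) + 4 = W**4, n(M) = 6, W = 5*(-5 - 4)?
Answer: 17218655595015625/16815092585641 ≈ 1024.0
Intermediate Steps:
W = -45 (W = 5*(-9) = -45)
r(Y) = -4 + Y**2
a(Q) = 3/4100621 (a(Q) = 3/(-4 + (-45)**4) = 3/(-4 + 4100625) = 3/4100621)
(a(5) + r(n(1)))**2 = (3/4100621 + (-4 + 6**2))**2 = (3/4100621 + (-4 + 36))**2 = (3/4100621 + 32)**2 = (131219875/4100621)**2 = 17218655595015625/16815092585641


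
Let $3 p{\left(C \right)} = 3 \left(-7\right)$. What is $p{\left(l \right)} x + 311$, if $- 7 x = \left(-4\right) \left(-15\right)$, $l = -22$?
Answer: $371$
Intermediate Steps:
$p{\left(C \right)} = -7$ ($p{\left(C \right)} = \frac{3 \left(-7\right)}{3} = \frac{1}{3} \left(-21\right) = -7$)
$x = - \frac{60}{7}$ ($x = - \frac{\left(-4\right) \left(-15\right)}{7} = \left(- \frac{1}{7}\right) 60 = - \frac{60}{7} \approx -8.5714$)
$p{\left(l \right)} x + 311 = \left(-7\right) \left(- \frac{60}{7}\right) + 311 = 60 + 311 = 371$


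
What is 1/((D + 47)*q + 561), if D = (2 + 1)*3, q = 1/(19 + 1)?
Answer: 5/2819 ≈ 0.0017737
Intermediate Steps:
q = 1/20 ≈ 0.050000
D = 9 (D = 3*3 = 9)
1/((D + 47)*q + 561) = 1/((9 + 47)*(1/20) + 561) = 1/(56*(1/20) + 561) = 1/(14/5 + 561) = 1/(2819/5) = 5/2819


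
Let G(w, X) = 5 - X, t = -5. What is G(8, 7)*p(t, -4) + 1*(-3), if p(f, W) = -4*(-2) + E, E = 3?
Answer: -25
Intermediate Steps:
p(f, W) = 11 (p(f, W) = -4*(-2) + 3 = 8 + 3 = 11)
G(8, 7)*p(t, -4) + 1*(-3) = (5 - 1*7)*11 + 1*(-3) = (5 - 7)*11 - 3 = -2*11 - 3 = -22 - 3 = -25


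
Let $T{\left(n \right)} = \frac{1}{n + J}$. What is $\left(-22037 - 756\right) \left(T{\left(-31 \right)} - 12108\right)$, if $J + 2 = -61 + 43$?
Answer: $\frac{14074882637}{51} \approx 2.7598 \cdot 10^{8}$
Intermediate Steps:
$J = -20$ ($J = -2 + \left(-61 + 43\right) = -2 - 18 = -20$)
$T{\left(n \right)} = \frac{1}{-20 + n}$ ($T{\left(n \right)} = \frac{1}{n - 20} = \frac{1}{-20 + n}$)
$\left(-22037 - 756\right) \left(T{\left(-31 \right)} - 12108\right) = \left(-22037 - 756\right) \left(\frac{1}{-20 - 31} - 12108\right) = - 22793 \left(\frac{1}{-51} - 12108\right) = - 22793 \left(- \frac{1}{51} - 12108\right) = \left(-22793\right) \left(- \frac{617509}{51}\right) = \frac{14074882637}{51}$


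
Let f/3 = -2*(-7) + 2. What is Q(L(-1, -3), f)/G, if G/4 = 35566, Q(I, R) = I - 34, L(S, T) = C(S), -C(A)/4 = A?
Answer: -15/71132 ≈ -0.00021088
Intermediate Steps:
C(A) = -4*A
L(S, T) = -4*S
f = 48 (f = 3*(-2*(-7) + 2) = 3*(14 + 2) = 3*16 = 48)
Q(I, R) = -34 + I
G = 142264 (G = 4*35566 = 142264)
Q(L(-1, -3), f)/G = (-34 - 4*(-1))/142264 = (-34 + 4)*(1/142264) = -30*1/142264 = -15/71132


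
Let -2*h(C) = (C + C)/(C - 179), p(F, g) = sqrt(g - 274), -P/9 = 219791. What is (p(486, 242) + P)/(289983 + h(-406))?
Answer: -1157199615/169639649 + 2340*I*sqrt(2)/169639649 ≈ -6.8215 + 1.9508e-5*I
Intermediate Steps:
P = -1978119 (P = -9*219791 = -1978119)
p(F, g) = sqrt(-274 + g)
h(C) = -C/(-179 + C) (h(C) = -(C + C)/(2*(C - 179)) = -2*C/(2*(-179 + C)) = -C/(-179 + C))
(p(486, 242) + P)/(289983 + h(-406)) = (sqrt(-274 + 242) - 1978119)/(289983 - 1*(-406)/(-179 - 406)) = (sqrt(-32) - 1978119)/(289983 - 1*(-406)/(-585)) = (4*I*sqrt(2) - 1978119)/(289983 - 1*(-406)*(-1/585)) = (-1978119 + 4*I*sqrt(2))/(289983 - 406/585) = (-1978119 + 4*I*sqrt(2))/(169639649/585) = (-1978119 + 4*I*sqrt(2))*(585/169639649) = -1157199615/169639649 + 2340*I*sqrt(2)/169639649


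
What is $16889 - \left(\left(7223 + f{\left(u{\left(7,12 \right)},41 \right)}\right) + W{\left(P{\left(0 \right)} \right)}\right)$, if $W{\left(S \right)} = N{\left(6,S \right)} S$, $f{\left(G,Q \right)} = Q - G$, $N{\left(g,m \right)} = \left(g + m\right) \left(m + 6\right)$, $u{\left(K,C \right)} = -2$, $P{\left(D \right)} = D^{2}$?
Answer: $9623$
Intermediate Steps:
$N{\left(g,m \right)} = \left(6 + m\right) \left(g + m\right)$ ($N{\left(g,m \right)} = \left(g + m\right) \left(6 + m\right) = \left(6 + m\right) \left(g + m\right)$)
$W{\left(S \right)} = S \left(36 + S^{2} + 12 S\right)$ ($W{\left(S \right)} = \left(S^{2} + 6 \cdot 6 + 6 S + 6 S\right) S = \left(S^{2} + 36 + 6 S + 6 S\right) S = \left(36 + S^{2} + 12 S\right) S = S \left(36 + S^{2} + 12 S\right)$)
$16889 - \left(\left(7223 + f{\left(u{\left(7,12 \right)},41 \right)}\right) + W{\left(P{\left(0 \right)} \right)}\right) = 16889 - \left(\left(7223 + \left(41 - -2\right)\right) + 0^{2} \left(36 + \left(0^{2}\right)^{2} + 12 \cdot 0^{2}\right)\right) = 16889 - \left(\left(7223 + \left(41 + 2\right)\right) + 0 \left(36 + 0^{2} + 12 \cdot 0\right)\right) = 16889 - \left(\left(7223 + 43\right) + 0 \left(36 + 0 + 0\right)\right) = 16889 - \left(7266 + 0 \cdot 36\right) = 16889 - \left(7266 + 0\right) = 16889 - 7266 = 9623$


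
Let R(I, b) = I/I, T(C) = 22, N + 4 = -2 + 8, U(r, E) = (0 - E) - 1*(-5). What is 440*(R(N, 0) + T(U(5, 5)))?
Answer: 10120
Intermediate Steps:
U(r, E) = 5 - E (U(r, E) = -E + 5 = 5 - E)
N = 2 (N = -4 + (-2 + 8) = -4 + 6 = 2)
R(I, b) = 1
440*(R(N, 0) + T(U(5, 5))) = 440*(1 + 22) = 440*23 = 10120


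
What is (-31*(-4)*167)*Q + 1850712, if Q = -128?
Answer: -799912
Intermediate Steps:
(-31*(-4)*167)*Q + 1850712 = (-31*(-4)*167)*(-128) + 1850712 = (124*167)*(-128) + 1850712 = 20708*(-128) + 1850712 = -2650624 + 1850712 = -799912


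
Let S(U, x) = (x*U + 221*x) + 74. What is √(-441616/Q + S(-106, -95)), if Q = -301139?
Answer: I*√983886662829547/301139 ≈ 104.16*I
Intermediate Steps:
S(U, x) = 74 + 221*x + U*x (S(U, x) = (U*x + 221*x) + 74 = (221*x + U*x) + 74 = 74 + 221*x + U*x)
√(-441616/Q + S(-106, -95)) = √(-441616/(-301139) + (74 + 221*(-95) - 106*(-95))) = √(-441616*(-1/301139) + (74 - 20995 + 10070)) = √(441616/301139 - 10851) = √(-3267217673/301139) = I*√983886662829547/301139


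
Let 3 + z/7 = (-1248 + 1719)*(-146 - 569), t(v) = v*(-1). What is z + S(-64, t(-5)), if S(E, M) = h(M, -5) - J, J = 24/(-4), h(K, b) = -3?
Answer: -2357373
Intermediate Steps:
t(v) = -v
J = -6 (J = 24*(-¼) = -6)
S(E, M) = 3 (S(E, M) = -3 - 1*(-6) = -3 + 6 = 3)
z = -2357376 (z = -21 + 7*((-1248 + 1719)*(-146 - 569)) = -21 + 7*(471*(-715)) = -21 + 7*(-336765) = -21 - 2357355 = -2357376)
z + S(-64, t(-5)) = -2357376 + 3 = -2357373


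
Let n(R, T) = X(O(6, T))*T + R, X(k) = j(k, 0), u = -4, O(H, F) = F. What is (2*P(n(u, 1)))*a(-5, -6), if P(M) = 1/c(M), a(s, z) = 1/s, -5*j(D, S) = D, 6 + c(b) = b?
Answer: 2/51 ≈ 0.039216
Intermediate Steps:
c(b) = -6 + b
j(D, S) = -D/5
X(k) = -k/5
n(R, T) = R - T²/5 (n(R, T) = (-T/5)*T + R = -T²/5 + R = R - T²/5)
P(M) = 1/(-6 + M)
(2*P(n(u, 1)))*a(-5, -6) = (2/(-6 + (-4 - ⅕*1²)))/(-5) = (2/(-6 + (-4 - ⅕*1)))*(-⅕) = (2/(-6 + (-4 - ⅕)))*(-⅕) = (2/(-6 - 21/5))*(-⅕) = (2/(-51/5))*(-⅕) = (2*(-5/51))*(-⅕) = -10/51*(-⅕) = 2/51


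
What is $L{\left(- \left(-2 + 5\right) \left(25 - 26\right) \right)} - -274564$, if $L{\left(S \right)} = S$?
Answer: $274567$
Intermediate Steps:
$L{\left(- \left(-2 + 5\right) \left(25 - 26\right) \right)} - -274564 = - \left(-2 + 5\right) \left(25 - 26\right) - -274564 = - 3 \left(-1\right) + 274564 = \left(-1\right) \left(-3\right) + 274564 = 3 + 274564 = 274567$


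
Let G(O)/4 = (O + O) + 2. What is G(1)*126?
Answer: 2016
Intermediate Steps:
G(O) = 8 + 8*O (G(O) = 4*((O + O) + 2) = 4*(2*O + 2) = 4*(2 + 2*O) = 8 + 8*O)
G(1)*126 = (8 + 8*1)*126 = (8 + 8)*126 = 16*126 = 2016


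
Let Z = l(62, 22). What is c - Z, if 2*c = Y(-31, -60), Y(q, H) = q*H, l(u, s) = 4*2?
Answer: 922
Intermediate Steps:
l(u, s) = 8
Z = 8
Y(q, H) = H*q
c = 930 (c = (-60*(-31))/2 = (½)*1860 = 930)
c - Z = 930 - 1*8 = 930 - 8 = 922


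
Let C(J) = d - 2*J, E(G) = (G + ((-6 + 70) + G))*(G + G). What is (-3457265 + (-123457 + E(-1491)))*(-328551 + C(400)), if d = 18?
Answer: -1686433277082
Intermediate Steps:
E(G) = 2*G*(64 + 2*G) (E(G) = (G + (64 + G))*(2*G) = (64 + 2*G)*(2*G) = 2*G*(64 + 2*G))
C(J) = 18 - 2*J
(-3457265 + (-123457 + E(-1491)))*(-328551 + C(400)) = (-3457265 + (-123457 + 4*(-1491)*(32 - 1491)))*(-328551 + (18 - 2*400)) = (-3457265 + (-123457 + 4*(-1491)*(-1459)))*(-328551 + (18 - 800)) = (-3457265 + (-123457 + 8701476))*(-328551 - 782) = (-3457265 + 8578019)*(-329333) = 5120754*(-329333) = -1686433277082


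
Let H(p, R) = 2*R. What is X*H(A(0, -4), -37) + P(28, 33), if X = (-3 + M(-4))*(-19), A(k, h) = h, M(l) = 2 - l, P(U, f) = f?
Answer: 4251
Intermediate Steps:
X = -57 (X = (-3 + (2 - 1*(-4)))*(-19) = (-3 + (2 + 4))*(-19) = (-3 + 6)*(-19) = 3*(-19) = -57)
X*H(A(0, -4), -37) + P(28, 33) = -114*(-37) + 33 = -57*(-74) + 33 = 4218 + 33 = 4251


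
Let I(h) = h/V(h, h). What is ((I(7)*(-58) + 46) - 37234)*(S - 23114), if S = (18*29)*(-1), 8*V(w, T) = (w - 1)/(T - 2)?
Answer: 2828851024/3 ≈ 9.4295e+8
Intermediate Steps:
V(w, T) = (-1 + w)/(8*(-2 + T)) (V(w, T) = ((w - 1)/(T - 2))/8 = ((-1 + w)/(-2 + T))/8 = (-1 + w)/(8*(-2 + T)))
I(h) = 8*h*(-2 + h)/(-1 + h) (I(h) = h/(((-1 + h)/(8*(-2 + h)))) = h*(8*(-2 + h)/(-1 + h)) = 8*h*(-2 + h)/(-1 + h))
S = -522 (S = 522*(-1) = -522)
((I(7)*(-58) + 46) - 37234)*(S - 23114) = (((8*7*(-2 + 7)/(-1 + 7))*(-58) + 46) - 37234)*(-522 - 23114) = (((8*7*5/6)*(-58) + 46) - 37234)*(-23636) = (((8*7*(⅙)*5)*(-58) + 46) - 37234)*(-23636) = (((140/3)*(-58) + 46) - 37234)*(-23636) = ((-8120/3 + 46) - 37234)*(-23636) = (-7982/3 - 37234)*(-23636) = -119684/3*(-23636) = 2828851024/3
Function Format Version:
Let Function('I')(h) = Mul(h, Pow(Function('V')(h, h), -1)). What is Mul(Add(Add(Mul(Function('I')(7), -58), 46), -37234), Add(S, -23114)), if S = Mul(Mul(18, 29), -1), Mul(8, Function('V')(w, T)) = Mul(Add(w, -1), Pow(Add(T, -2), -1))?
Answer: Rational(2828851024, 3) ≈ 9.4295e+8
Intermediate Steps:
Function('V')(w, T) = Mul(Rational(1, 8), Pow(Add(-2, T), -1), Add(-1, w)) (Function('V')(w, T) = Mul(Rational(1, 8), Mul(Add(w, -1), Pow(Add(T, -2), -1))) = Mul(Rational(1, 8), Mul(Add(-1, w), Pow(Add(-2, T), -1))) = Mul(Rational(1, 8), Mul(Pow(Add(-2, T), -1), Add(-1, w))) = Mul(Rational(1, 8), Pow(Add(-2, T), -1), Add(-1, w)))
Function('I')(h) = Mul(8, h, Pow(Add(-1, h), -1), Add(-2, h)) (Function('I')(h) = Mul(h, Pow(Mul(Rational(1, 8), Pow(Add(-2, h), -1), Add(-1, h)), -1)) = Mul(h, Mul(8, Pow(Add(-1, h), -1), Add(-2, h))) = Mul(8, h, Pow(Add(-1, h), -1), Add(-2, h)))
S = -522 (S = Mul(522, -1) = -522)
Mul(Add(Add(Mul(Function('I')(7), -58), 46), -37234), Add(S, -23114)) = Mul(Add(Add(Mul(Mul(8, 7, Pow(Add(-1, 7), -1), Add(-2, 7)), -58), 46), -37234), Add(-522, -23114)) = Mul(Add(Add(Mul(Mul(8, 7, Pow(6, -1), 5), -58), 46), -37234), -23636) = Mul(Add(Add(Mul(Mul(8, 7, Rational(1, 6), 5), -58), 46), -37234), -23636) = Mul(Add(Add(Mul(Rational(140, 3), -58), 46), -37234), -23636) = Mul(Add(Add(Rational(-8120, 3), 46), -37234), -23636) = Mul(Add(Rational(-7982, 3), -37234), -23636) = Mul(Rational(-119684, 3), -23636) = Rational(2828851024, 3)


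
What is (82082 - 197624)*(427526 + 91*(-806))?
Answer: -40922665560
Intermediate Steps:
(82082 - 197624)*(427526 + 91*(-806)) = -115542*(427526 - 73346) = -115542*354180 = -40922665560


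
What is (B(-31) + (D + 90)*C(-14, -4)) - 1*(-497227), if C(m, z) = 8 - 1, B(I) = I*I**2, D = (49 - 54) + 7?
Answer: 468080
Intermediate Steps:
D = 2 (D = -5 + 7 = 2)
B(I) = I**3
C(m, z) = 7
(B(-31) + (D + 90)*C(-14, -4)) - 1*(-497227) = ((-31)**3 + (2 + 90)*7) - 1*(-497227) = (-29791 + 92*7) + 497227 = (-29791 + 644) + 497227 = -29147 + 497227 = 468080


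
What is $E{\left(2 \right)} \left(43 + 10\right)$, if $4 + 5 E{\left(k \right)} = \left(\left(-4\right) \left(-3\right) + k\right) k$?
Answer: $\frac{1272}{5} \approx 254.4$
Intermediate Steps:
$E{\left(k \right)} = - \frac{4}{5} + \frac{k \left(12 + k\right)}{5}$ ($E{\left(k \right)} = - \frac{4}{5} + \frac{\left(\left(-4\right) \left(-3\right) + k\right) k}{5} = - \frac{4}{5} + \frac{\left(12 + k\right) k}{5} = - \frac{4}{5} + \frac{k \left(12 + k\right)}{5}$)
$E{\left(2 \right)} \left(43 + 10\right) = \left(- \frac{4}{5} + \frac{2^{2}}{5} + \frac{12}{5} \cdot 2\right) \left(43 + 10\right) = \left(- \frac{4}{5} + \frac{1}{5} \cdot 4 + \frac{24}{5}\right) 53 = \left(- \frac{4}{5} + \frac{4}{5} + \frac{24}{5}\right) 53 = \frac{24}{5} \cdot 53 = \frac{1272}{5}$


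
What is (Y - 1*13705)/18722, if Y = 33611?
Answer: 269/253 ≈ 1.0632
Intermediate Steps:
(Y - 1*13705)/18722 = (33611 - 1*13705)/18722 = (33611 - 13705)*(1/18722) = 19906*(1/18722) = 269/253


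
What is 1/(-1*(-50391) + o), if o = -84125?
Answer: -1/33734 ≈ -2.9644e-5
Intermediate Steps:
1/(-1*(-50391) + o) = 1/(-1*(-50391) - 84125) = 1/(50391 - 84125) = 1/(-33734) = -1/33734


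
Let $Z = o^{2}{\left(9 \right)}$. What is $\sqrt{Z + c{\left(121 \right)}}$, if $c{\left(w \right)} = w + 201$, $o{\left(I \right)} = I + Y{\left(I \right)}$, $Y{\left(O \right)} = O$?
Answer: $\sqrt{646} \approx 25.417$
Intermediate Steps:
$o{\left(I \right)} = 2 I$ ($o{\left(I \right)} = I + I = 2 I$)
$c{\left(w \right)} = 201 + w$
$Z = 324$ ($Z = \left(2 \cdot 9\right)^{2} = 18^{2} = 324$)
$\sqrt{Z + c{\left(121 \right)}} = \sqrt{324 + \left(201 + 121\right)} = \sqrt{324 + 322} = \sqrt{646}$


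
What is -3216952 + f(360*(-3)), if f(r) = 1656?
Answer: -3215296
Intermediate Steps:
-3216952 + f(360*(-3)) = -3216952 + 1656 = -3215296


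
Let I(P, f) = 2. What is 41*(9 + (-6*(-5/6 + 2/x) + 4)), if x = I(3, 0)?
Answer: 492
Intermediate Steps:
x = 2
41*(9 + (-6*(-5/6 + 2/x) + 4)) = 41*(9 + (-6*(-5/6 + 2/2) + 4)) = 41*(9 + (-6*(-5*⅙ + 2*(½)) + 4)) = 41*(9 + (-6*(-⅚ + 1) + 4)) = 41*(9 + (-6*⅙ + 4)) = 41*(9 + (-1 + 4)) = 41*(9 + 3) = 41*12 = 492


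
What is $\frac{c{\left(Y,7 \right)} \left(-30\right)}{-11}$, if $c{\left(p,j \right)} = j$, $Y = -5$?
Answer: $\frac{210}{11} \approx 19.091$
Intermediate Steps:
$\frac{c{\left(Y,7 \right)} \left(-30\right)}{-11} = \frac{7 \left(-30\right)}{-11} = \left(-210\right) \left(- \frac{1}{11}\right) = \frac{210}{11}$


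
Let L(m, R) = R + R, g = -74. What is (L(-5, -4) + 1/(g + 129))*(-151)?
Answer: 66289/55 ≈ 1205.3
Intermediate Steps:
L(m, R) = 2*R
(L(-5, -4) + 1/(g + 129))*(-151) = (2*(-4) + 1/(-74 + 129))*(-151) = (-8 + 1/55)*(-151) = -439/55*(-151) = 66289/55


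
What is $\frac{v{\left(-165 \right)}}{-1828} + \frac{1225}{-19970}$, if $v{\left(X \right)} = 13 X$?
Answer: $\frac{4059635}{3650516} \approx 1.1121$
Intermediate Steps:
$\frac{v{\left(-165 \right)}}{-1828} + \frac{1225}{-19970} = \frac{13 \left(-165\right)}{-1828} + \frac{1225}{-19970} = \left(-2145\right) \left(- \frac{1}{1828}\right) + 1225 \left(- \frac{1}{19970}\right) = \frac{2145}{1828} - \frac{245}{3994} = \frac{4059635}{3650516}$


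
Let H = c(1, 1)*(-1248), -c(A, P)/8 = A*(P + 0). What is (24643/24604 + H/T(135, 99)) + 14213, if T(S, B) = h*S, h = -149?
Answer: 2344799400863/164969820 ≈ 14214.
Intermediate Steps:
c(A, P) = -8*A*P (c(A, P) = -8*A*(P + 0) = -8*A*P)
H = 9984 (H = -8*1*1*(-1248) = -8*(-1248) = 9984)
T(S, B) = -149*S
(24643/24604 + H/T(135, 99)) + 14213 = (24643/24604 + 9984/((-149*135))) + 14213 = (24643*(1/24604) + 9984/(-20115)) + 14213 = (24643/24604 + 9984*(-1/20115)) + 14213 = (24643/24604 - 3328/6705) + 14213 = 83349203/164969820 + 14213 = 2344799400863/164969820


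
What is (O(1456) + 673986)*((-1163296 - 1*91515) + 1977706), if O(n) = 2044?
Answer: 488698706850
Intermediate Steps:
(O(1456) + 673986)*((-1163296 - 1*91515) + 1977706) = (2044 + 673986)*((-1163296 - 1*91515) + 1977706) = 676030*((-1163296 - 91515) + 1977706) = 676030*(-1254811 + 1977706) = 676030*722895 = 488698706850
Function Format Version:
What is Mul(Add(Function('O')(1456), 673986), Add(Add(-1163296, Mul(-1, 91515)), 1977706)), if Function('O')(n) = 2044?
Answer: 488698706850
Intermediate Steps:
Mul(Add(Function('O')(1456), 673986), Add(Add(-1163296, Mul(-1, 91515)), 1977706)) = Mul(Add(2044, 673986), Add(Add(-1163296, Mul(-1, 91515)), 1977706)) = Mul(676030, Add(Add(-1163296, -91515), 1977706)) = Mul(676030, Add(-1254811, 1977706)) = Mul(676030, 722895) = 488698706850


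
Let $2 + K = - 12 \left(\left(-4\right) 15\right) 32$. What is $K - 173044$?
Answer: $-150006$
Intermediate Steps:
$K = 23038$ ($K = -2 + - 12 \left(\left(-4\right) 15\right) 32 = -2 + \left(-12\right) \left(-60\right) 32 = -2 + 720 \cdot 32 = -2 + 23040 = 23038$)
$K - 173044 = 23038 - 173044 = -150006$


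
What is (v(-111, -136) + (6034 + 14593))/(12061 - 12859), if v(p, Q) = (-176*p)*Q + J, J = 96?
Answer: 2636173/798 ≈ 3303.5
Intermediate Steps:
v(p, Q) = 96 - 176*Q*p (v(p, Q) = (-176*p)*Q + 96 = -176*Q*p + 96 = 96 - 176*Q*p)
(v(-111, -136) + (6034 + 14593))/(12061 - 12859) = ((96 - 176*(-136)*(-111)) + (6034 + 14593))/(12061 - 12859) = ((96 - 2656896) + 20627)/(-798) = (-2656800 + 20627)*(-1/798) = -2636173*(-1/798) = 2636173/798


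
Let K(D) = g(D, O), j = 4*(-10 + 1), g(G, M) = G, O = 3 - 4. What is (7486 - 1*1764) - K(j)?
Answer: 5758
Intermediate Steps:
O = -1
j = -36 (j = 4*(-9) = -36)
K(D) = D
(7486 - 1*1764) - K(j) = (7486 - 1*1764) - 1*(-36) = (7486 - 1764) + 36 = 5722 + 36 = 5758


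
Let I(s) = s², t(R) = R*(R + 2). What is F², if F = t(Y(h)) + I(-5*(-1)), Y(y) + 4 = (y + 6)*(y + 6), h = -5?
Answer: 784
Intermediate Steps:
Y(y) = -4 + (6 + y)² (Y(y) = -4 + (y + 6)*(y + 6) = -4 + (6 + y)*(6 + y) = -4 + (6 + y)²)
t(R) = R*(2 + R)
F = 28 (F = (-4 + (6 - 5)²)*(2 + (-4 + (6 - 5)²)) + (-5*(-1))² = (-4 + 1²)*(2 + (-4 + 1²)) + 5² = (-4 + 1)*(2 + (-4 + 1)) + 25 = -3*(2 - 3) + 25 = -3*(-1) + 25 = 3 + 25 = 28)
F² = 28² = 784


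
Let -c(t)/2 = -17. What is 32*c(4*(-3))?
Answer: 1088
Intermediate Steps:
c(t) = 34 (c(t) = -2*(-17) = 34)
32*c(4*(-3)) = 32*34 = 1088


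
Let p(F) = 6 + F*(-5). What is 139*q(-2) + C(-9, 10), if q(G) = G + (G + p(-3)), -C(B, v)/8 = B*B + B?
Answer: 1787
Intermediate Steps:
p(F) = 6 - 5*F
C(B, v) = -8*B - 8*B² (C(B, v) = -8*(B*B + B) = -8*(B² + B) = -8*(B + B²) = -8*B - 8*B²)
q(G) = 21 + 2*G (q(G) = G + (G + (6 - 5*(-3))) = G + (G + (6 + 15)) = G + (G + 21) = G + (21 + G) = 21 + 2*G)
139*q(-2) + C(-9, 10) = 139*(21 + 2*(-2)) - 8*(-9)*(1 - 9) = 139*(21 - 4) - 8*(-9)*(-8) = 139*17 - 576 = 2363 - 576 = 1787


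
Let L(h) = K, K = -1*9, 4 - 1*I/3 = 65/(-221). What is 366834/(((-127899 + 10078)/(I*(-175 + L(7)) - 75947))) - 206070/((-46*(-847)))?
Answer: 864939327190485/3547236847 ≈ 2.4383e+5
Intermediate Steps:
I = 219/17 (I = 12 - 195/(-221) = 12 - 195*(-1)/221 = 12 - 3*(-5/17) = 12 + 15/17 = 219/17 ≈ 12.882)
K = -9
L(h) = -9
366834/(((-127899 + 10078)/(I*(-175 + L(7)) - 75947))) - 206070/((-46*(-847))) = 366834/(((-127899 + 10078)/(219*(-175 - 9)/17 - 75947))) - 206070/((-46*(-847))) = 366834/((-117821/((219/17)*(-184) - 75947))) - 206070/38962 = 366834/((-117821/(-40296/17 - 75947))) - 206070*1/38962 = 366834/((-117821/(-1331395/17))) - 103035/19481 = 366834/((-117821*(-17/1331395))) - 103035/19481 = 366834/(2002957/1331395) - 103035/19481 = 366834*(1331395/2002957) - 103035/19481 = 488400953430/2002957 - 103035/19481 = 864939327190485/3547236847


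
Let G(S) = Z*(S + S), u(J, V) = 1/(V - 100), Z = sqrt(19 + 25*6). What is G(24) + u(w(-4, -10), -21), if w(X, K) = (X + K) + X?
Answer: 75503/121 ≈ 623.99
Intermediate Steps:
Z = 13 (Z = sqrt(19 + 150) = sqrt(169) = 13)
w(X, K) = K + 2*X (w(X, K) = (K + X) + X = K + 2*X)
u(J, V) = 1/(-100 + V)
G(S) = 26*S (G(S) = 13*(S + S) = 13*(2*S) = 26*S)
G(24) + u(w(-4, -10), -21) = 26*24 + 1/(-100 - 21) = 624 + 1/(-121) = 624 - 1/121 = 75503/121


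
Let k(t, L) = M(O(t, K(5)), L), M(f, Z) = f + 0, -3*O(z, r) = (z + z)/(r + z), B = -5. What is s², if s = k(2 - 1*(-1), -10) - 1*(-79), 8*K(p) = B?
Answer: 2205225/361 ≈ 6108.7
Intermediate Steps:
K(p) = -5/8 (K(p) = (⅛)*(-5) = -5/8)
O(z, r) = -2*z/(3*(r + z)) (O(z, r) = -(z + z)/(3*(r + z)) = -2*z/(3*(r + z)))
M(f, Z) = f
k(t, L) = -2*t/(-15/8 + 3*t) (k(t, L) = -2*t/(3*(-5/8) + 3*t) = -2*t/(-15/8 + 3*t))
s = 1485/19 (s = -16*(2 - 1*(-1))/(-15 + 24*(2 - 1*(-1))) - 1*(-79) = -16*(2 + 1)/(-15 + 24*(2 + 1)) + 79 = -16*3/(-15 + 24*3) + 79 = -16*3/(-15 + 72) + 79 = -16*3/57 + 79 = -16*3*1/57 + 79 = -16/19 + 79 = 1485/19 ≈ 78.158)
s² = (1485/19)² = 2205225/361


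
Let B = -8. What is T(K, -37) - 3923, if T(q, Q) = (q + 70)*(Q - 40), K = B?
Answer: -8697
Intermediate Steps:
K = -8
T(q, Q) = (-40 + Q)*(70 + q) (T(q, Q) = (70 + q)*(-40 + Q) = (-40 + Q)*(70 + q))
T(K, -37) - 3923 = (-2800 - 40*(-8) + 70*(-37) - 37*(-8)) - 3923 = (-2800 + 320 - 2590 + 296) - 3923 = -4774 - 3923 = -8697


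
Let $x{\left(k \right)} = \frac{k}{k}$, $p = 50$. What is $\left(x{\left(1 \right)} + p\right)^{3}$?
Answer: $132651$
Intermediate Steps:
$x{\left(k \right)} = 1$
$\left(x{\left(1 \right)} + p\right)^{3} = \left(1 + 50\right)^{3} = 51^{3} = 132651$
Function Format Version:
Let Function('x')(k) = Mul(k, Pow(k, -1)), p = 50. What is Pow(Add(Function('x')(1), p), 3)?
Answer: 132651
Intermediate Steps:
Function('x')(k) = 1
Pow(Add(Function('x')(1), p), 3) = Pow(Add(1, 50), 3) = Pow(51, 3) = 132651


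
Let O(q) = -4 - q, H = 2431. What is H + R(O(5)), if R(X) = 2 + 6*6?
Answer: 2469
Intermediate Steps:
R(X) = 38 (R(X) = 2 + 36 = 38)
H + R(O(5)) = 2431 + 38 = 2469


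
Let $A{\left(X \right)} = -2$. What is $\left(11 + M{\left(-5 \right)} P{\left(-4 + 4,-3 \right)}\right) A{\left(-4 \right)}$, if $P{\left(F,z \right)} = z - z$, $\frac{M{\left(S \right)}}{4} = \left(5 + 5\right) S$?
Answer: $-22$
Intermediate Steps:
$M{\left(S \right)} = 40 S$ ($M{\left(S \right)} = 4 \left(5 + 5\right) S = 4 \cdot 10 S = 40 S$)
$P{\left(F,z \right)} = 0$
$\left(11 + M{\left(-5 \right)} P{\left(-4 + 4,-3 \right)}\right) A{\left(-4 \right)} = \left(11 + 40 \left(-5\right) 0\right) \left(-2\right) = \left(11 - 0\right) \left(-2\right) = \left(11 + 0\right) \left(-2\right) = 11 \left(-2\right) = -22$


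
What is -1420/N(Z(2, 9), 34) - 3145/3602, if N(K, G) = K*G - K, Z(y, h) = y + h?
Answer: -6256475/1307526 ≈ -4.7850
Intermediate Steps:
Z(y, h) = h + y
N(K, G) = -K + G*K (N(K, G) = G*K - K = -K + G*K)
-1420/N(Z(2, 9), 34) - 3145/3602 = -1420*1/((-1 + 34)*(9 + 2)) - 3145/3602 = -1420/(11*33) - 3145*1/3602 = -1420/363 - 3145/3602 = -6256475/1307526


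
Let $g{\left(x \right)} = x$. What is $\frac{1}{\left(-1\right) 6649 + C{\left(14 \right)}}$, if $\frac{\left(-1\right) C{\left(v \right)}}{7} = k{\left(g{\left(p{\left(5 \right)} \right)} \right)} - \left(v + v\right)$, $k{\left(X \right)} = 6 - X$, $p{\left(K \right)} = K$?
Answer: $- \frac{1}{6460} \approx -0.0001548$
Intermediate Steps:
$C{\left(v \right)} = -7 + 14 v$ ($C{\left(v \right)} = - 7 \left(\left(6 - 5\right) - \left(v + v\right)\right) = - 7 \left(\left(6 - 5\right) - 2 v\right) = - 7 \left(1 - 2 v\right) = -7 + 14 v$)
$\frac{1}{\left(-1\right) 6649 + C{\left(14 \right)}} = \frac{1}{\left(-1\right) 6649 + \left(-7 + 14 \cdot 14\right)} = \frac{1}{-6649 + \left(-7 + 196\right)} = \frac{1}{-6649 + 189} = \frac{1}{-6460} = - \frac{1}{6460}$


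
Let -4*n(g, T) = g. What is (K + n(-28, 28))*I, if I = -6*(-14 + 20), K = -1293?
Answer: 46296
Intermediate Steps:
n(g, T) = -g/4
I = -36 (I = -6*6 = -36)
(K + n(-28, 28))*I = (-1293 - 1/4*(-28))*(-36) = (-1293 + 7)*(-36) = -1286*(-36) = 46296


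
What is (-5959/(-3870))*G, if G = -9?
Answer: -5959/430 ≈ -13.858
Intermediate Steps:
(-5959/(-3870))*G = -5959/(-3870)*(-9) = -5959*(-1/3870)*(-9) = (5959/3870)*(-9) = -5959/430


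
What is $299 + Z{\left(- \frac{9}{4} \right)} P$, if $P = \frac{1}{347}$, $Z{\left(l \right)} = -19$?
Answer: $\frac{103734}{347} \approx 298.95$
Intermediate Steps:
$P = \frac{1}{347} \approx 0.0028818$
$299 + Z{\left(- \frac{9}{4} \right)} P = 299 - \frac{19}{347} = \frac{103734}{347}$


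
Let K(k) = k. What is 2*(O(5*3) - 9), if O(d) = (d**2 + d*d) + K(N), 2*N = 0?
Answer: 882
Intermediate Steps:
N = 0 (N = (1/2)*0 = 0)
O(d) = 2*d**2 (O(d) = (d**2 + d*d) + 0 = (d**2 + d**2) + 0 = 2*d**2 + 0 = 2*d**2)
2*(O(5*3) - 9) = 2*(2*(5*3)**2 - 9) = 2*(2*15**2 - 9) = 2*(2*225 - 9) = 2*(450 - 9) = 2*441 = 882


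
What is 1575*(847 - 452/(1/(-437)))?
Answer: 312434325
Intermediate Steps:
1575*(847 - 452/(1/(-437))) = 1575*(847 - 452/(-1/437)) = 1575*(847 - 452*(-437)) = 1575*(847 + 197524) = 1575*198371 = 312434325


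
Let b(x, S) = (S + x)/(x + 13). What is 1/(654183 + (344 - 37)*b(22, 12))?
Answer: 35/22906843 ≈ 1.5279e-6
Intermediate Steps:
b(x, S) = (S + x)/(13 + x)
1/(654183 + (344 - 37)*b(22, 12)) = 1/(654183 + (344 - 37)*((12 + 22)/(13 + 22))) = 1/(654183 + 307*(34/35)) = 1/(654183 + 10438/35) = 1/(22906843/35) = 35/22906843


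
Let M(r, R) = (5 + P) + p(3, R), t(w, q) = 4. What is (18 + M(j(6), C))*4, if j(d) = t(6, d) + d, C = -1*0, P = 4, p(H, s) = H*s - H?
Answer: 96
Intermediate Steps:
p(H, s) = -H + H*s
C = 0
j(d) = 4 + d
M(r, R) = 6 + 3*R (M(r, R) = (5 + 4) + 3*(-1 + R) = 9 + (-3 + 3*R) = 6 + 3*R)
(18 + M(j(6), C))*4 = (18 + (6 + 3*0))*4 = (18 + (6 + 0))*4 = (18 + 6)*4 = 24*4 = 96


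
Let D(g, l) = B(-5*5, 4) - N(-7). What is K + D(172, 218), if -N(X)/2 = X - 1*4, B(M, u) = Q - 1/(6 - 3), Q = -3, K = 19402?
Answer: 58130/3 ≈ 19377.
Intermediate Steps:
B(M, u) = -10/3 (B(M, u) = -3 - 1/(6 - 3) = -3 - 1/3 = -10/3)
N(X) = 8 - 2*X (N(X) = -2*(X - 1*4) = -2*(X - 4) = -2*(-4 + X) = 8 - 2*X)
D(g, l) = -76/3 (D(g, l) = -10/3 - (8 - 2*(-7)) = -10/3 - (8 + 14) = -10/3 - 1*22 = -10/3 - 22 = -76/3)
K + D(172, 218) = 19402 - 76/3 = 58130/3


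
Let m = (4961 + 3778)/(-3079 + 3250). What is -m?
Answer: -971/19 ≈ -51.105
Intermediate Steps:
m = 971/19 (m = 8739/171 = 8739*(1/171) = 971/19 ≈ 51.105)
-m = -1*971/19 = -971/19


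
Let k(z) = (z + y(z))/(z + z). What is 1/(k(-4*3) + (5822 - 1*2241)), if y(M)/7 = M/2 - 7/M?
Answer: 288/1031927 ≈ 0.00027909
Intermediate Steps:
y(M) = -49/M + 7*M/2 (y(M) = 7*(M/2 - 7/M) = -49/M + 7*M/2)
k(z) = (-49/z + 9*z/2)/(2*z) (k(z) = (z + (-49/z + 7*z/2))/(z + z) = (-49/z + 9*z/2)/((2*z)) = (-49/z + 9*z/2)*(1/(2*z)) = (-49/z + 9*z/2)/(2*z))
1/(k(-4*3) + (5822 - 1*2241)) = 1/((9/4 - 49/(2*(-4*3)²)) + (5822 - 1*2241)) = 1/((9/4 - 49/2/(-12)²) + (5822 - 2241)) = 1/((9/4 - 49/2*1/144) + 3581) = 1/((9/4 - 49/288) + 3581) = 1/(599/288 + 3581) = 1/(1031927/288) = 288/1031927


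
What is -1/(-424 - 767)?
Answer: 1/1191 ≈ 0.00083963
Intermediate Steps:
-1/(-424 - 767) = -1/(-1191) = -1*(-1/1191) = 1/1191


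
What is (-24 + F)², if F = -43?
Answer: 4489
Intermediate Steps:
(-24 + F)² = (-24 - 43)² = (-67)² = 4489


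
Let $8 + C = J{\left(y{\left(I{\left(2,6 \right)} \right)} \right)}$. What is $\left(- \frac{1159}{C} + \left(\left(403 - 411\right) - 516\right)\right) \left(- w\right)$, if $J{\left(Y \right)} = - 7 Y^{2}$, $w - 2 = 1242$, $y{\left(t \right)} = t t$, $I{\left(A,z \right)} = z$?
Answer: $\frac{1479352671}{2270} \approx 6.517 \cdot 10^{5}$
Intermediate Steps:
$y{\left(t \right)} = t^{2}$
$w = 1244$ ($w = 2 + 1242 = 1244$)
$C = -9080$ ($C = -8 - 7 \left(6^{2}\right)^{2} = -8 - 7 \cdot 36^{2} = -8 - 9072 = -9080$)
$\left(- \frac{1159}{C} + \left(\left(403 - 411\right) - 516\right)\right) \left(- w\right) = \left(- \frac{1159}{-9080} + \left(\left(403 - 411\right) - 516\right)\right) \left(\left(-1\right) 1244\right) = \left(\left(-1159\right) \left(- \frac{1}{9080}\right) - 524\right) \left(-1244\right) = \left(\frac{1159}{9080} - 524\right) \left(-1244\right) = \left(- \frac{4756761}{9080}\right) \left(-1244\right) = \frac{1479352671}{2270}$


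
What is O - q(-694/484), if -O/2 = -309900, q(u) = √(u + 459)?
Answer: 619800 - √221462/22 ≈ 6.1978e+5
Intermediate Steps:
q(u) = √(459 + u)
O = 619800 (O = -2*(-309900) = 619800)
O - q(-694/484) = 619800 - √(459 - 694/484) = 619800 - √(459 - 694*1/484) = 619800 - √(459 - 347/242) = 619800 - √(110731/242) = 619800 - √221462/22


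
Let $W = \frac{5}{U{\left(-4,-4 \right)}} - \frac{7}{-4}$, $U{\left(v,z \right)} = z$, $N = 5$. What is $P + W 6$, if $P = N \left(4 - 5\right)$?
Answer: $-2$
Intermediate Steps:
$W = \frac{1}{2}$ ($W = \frac{5}{-4} - \frac{7}{-4} = 5 \left(- \frac{1}{4}\right) - - \frac{7}{4} = - \frac{5}{4} + \frac{7}{4} = \frac{1}{2} \approx 0.5$)
$P = -5$ ($P = 5 \left(4 - 5\right) = 5 \left(-1\right) = -5$)
$P + W 6 = -5 + \frac{1}{2} \cdot 6 = -5 + 3 = -2$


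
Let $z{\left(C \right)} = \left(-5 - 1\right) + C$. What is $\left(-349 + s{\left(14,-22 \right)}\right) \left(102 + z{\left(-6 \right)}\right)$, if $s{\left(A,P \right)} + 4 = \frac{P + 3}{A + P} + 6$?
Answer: $- \frac{124065}{4} \approx -31016.0$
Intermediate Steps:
$s{\left(A,P \right)} = 2 + \frac{3 + P}{A + P}$ ($s{\left(A,P \right)} = -4 + \left(\frac{P + 3}{A + P} + 6\right) = -4 + \left(\frac{3 + P}{A + P} + 6\right) = -4 + \left(6 + \frac{3 + P}{A + P}\right) = 2 + \frac{3 + P}{A + P}$)
$z{\left(C \right)} = -6 + C$
$\left(-349 + s{\left(14,-22 \right)}\right) \left(102 + z{\left(-6 \right)}\right) = \left(-349 + \frac{3 + 2 \cdot 14 + 3 \left(-22\right)}{14 - 22}\right) \left(102 - 12\right) = \left(-349 + \frac{3 + 28 - 66}{-8}\right) \left(102 - 12\right) = \left(-349 - - \frac{35}{8}\right) 90 = \left(-349 + \frac{35}{8}\right) 90 = \left(- \frac{2757}{8}\right) 90 = - \frac{124065}{4}$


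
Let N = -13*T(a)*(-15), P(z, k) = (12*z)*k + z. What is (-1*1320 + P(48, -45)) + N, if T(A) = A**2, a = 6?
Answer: -20172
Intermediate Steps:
P(z, k) = z + 12*k*z (P(z, k) = 12*k*z + z = z + 12*k*z)
N = 7020 (N = -13*6**2*(-15) = -13*36*(-15) = -468*(-15) = 7020)
(-1*1320 + P(48, -45)) + N = (-1*1320 + 48*(1 + 12*(-45))) + 7020 = (-1320 + 48*(1 - 540)) + 7020 = (-1320 + 48*(-539)) + 7020 = (-1320 - 25872) + 7020 = -27192 + 7020 = -20172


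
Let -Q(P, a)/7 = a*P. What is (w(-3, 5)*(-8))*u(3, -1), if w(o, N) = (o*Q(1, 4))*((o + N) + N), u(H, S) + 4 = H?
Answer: 4704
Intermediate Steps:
Q(P, a) = -7*P*a (Q(P, a) = -7*a*P = -7*P*a)
u(H, S) = -4 + H
w(o, N) = -28*o*(o + 2*N) (w(o, N) = (o*(-7*1*4))*((o + N) + N) = (o*(-28))*((N + o) + N) = (-28*o)*(o + 2*N) = -28*o*(o + 2*N))
(w(-3, 5)*(-8))*u(3, -1) = (-28*(-3)*(-3 + 2*5)*(-8))*(-4 + 3) = (-28*(-3)*(-3 + 10)*(-8))*(-1) = (-28*(-3)*7*(-8))*(-1) = (588*(-8))*(-1) = -4704*(-1) = 4704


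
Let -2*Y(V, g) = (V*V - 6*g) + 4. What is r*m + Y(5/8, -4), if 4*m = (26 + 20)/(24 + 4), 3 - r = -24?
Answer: -2783/896 ≈ -3.1060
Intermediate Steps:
Y(V, g) = -2 + 3*g - V**2/2 (Y(V, g) = -((V*V - 6*g) + 4)/2 = -((V**2 - 6*g) + 4)/2 = -(4 + V**2 - 6*g)/2 = -2 + 3*g - V**2/2)
r = 27 (r = 3 - 1*(-24) = 3 + 24 = 27)
m = 23/56 (m = ((26 + 20)/(24 + 4))/4 = (46/28)/4 = (46*(1/28))/4 = (1/4)*(23/14) = 23/56 ≈ 0.41071)
r*m + Y(5/8, -4) = 27*(23/56) + (-2 + 3*(-4) - (5/8)**2/2) = 621/56 + (-2 - 12 - (5*(1/8))**2/2) = 621/56 + (-2 - 12 - (5/8)**2/2) = 621/56 + (-2 - 12 - 1/2*25/64) = 621/56 + (-2 - 12 - 25/128) = 621/56 - 1817/128 = -2783/896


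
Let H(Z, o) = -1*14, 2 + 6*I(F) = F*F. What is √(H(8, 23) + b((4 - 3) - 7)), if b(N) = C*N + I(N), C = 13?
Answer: I*√777/3 ≈ 9.2916*I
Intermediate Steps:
I(F) = -⅓ + F²/6 (I(F) = -⅓ + (F*F)/6 = -⅓ + F²/6)
H(Z, o) = -14
b(N) = -⅓ + 13*N + N²/6 (b(N) = 13*N + (-⅓ + N²/6) = -⅓ + 13*N + N²/6)
√(H(8, 23) + b((4 - 3) - 7)) = √(-14 + (-⅓ + 13*((4 - 3) - 7) + ((4 - 3) - 7)²/6)) = √(-14 + (-⅓ + 13*(1 - 7) + (1 - 7)²/6)) = √(-14 + (-⅓ + 13*(-6) + (⅙)*(-6)²)) = √(-14 + (-⅓ - 78 + (⅙)*36)) = √(-14 + (-⅓ - 78 + 6)) = √(-14 - 217/3) = √(-259/3) = I*√777/3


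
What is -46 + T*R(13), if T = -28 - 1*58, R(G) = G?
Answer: -1164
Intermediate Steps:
T = -86 (T = -28 - 58 = -86)
-46 + T*R(13) = -46 - 86*13 = -46 - 1118 = -1164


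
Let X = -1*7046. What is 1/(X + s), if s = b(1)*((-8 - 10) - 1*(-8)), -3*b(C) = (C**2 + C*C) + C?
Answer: -1/7036 ≈ -0.00014213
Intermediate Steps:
b(C) = -2*C**2/3 - C/3 (b(C) = -((C**2 + C*C) + C)/3 = -((C**2 + C**2) + C)/3 = -(2*C**2 + C)/3 = -(C + 2*C**2)/3 = -2*C**2/3 - C/3)
X = -7046
s = 10 (s = (-1/3*1*(1 + 2*1))*((-8 - 10) - 1*(-8)) = (-1/3*1*(1 + 2))*(-18 + 8) = -1/3*1*3*(-10) = -1*(-10) = 10)
1/(X + s) = 1/(-7046 + 10) = 1/(-7036) = -1/7036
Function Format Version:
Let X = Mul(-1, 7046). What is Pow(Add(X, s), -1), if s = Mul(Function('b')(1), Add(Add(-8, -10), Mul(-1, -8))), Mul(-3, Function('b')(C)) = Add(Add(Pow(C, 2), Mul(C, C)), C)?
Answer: Rational(-1, 7036) ≈ -0.00014213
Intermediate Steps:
Function('b')(C) = Add(Mul(Rational(-2, 3), Pow(C, 2)), Mul(Rational(-1, 3), C)) (Function('b')(C) = Mul(Rational(-1, 3), Add(Add(Pow(C, 2), Mul(C, C)), C)) = Mul(Rational(-1, 3), Add(Add(Pow(C, 2), Pow(C, 2)), C)) = Mul(Rational(-1, 3), Add(Mul(2, Pow(C, 2)), C)) = Mul(Rational(-1, 3), Add(C, Mul(2, Pow(C, 2)))) = Add(Mul(Rational(-2, 3), Pow(C, 2)), Mul(Rational(-1, 3), C)))
X = -7046
s = 10 (s = Mul(Mul(Rational(-1, 3), 1, Add(1, Mul(2, 1))), Add(Add(-8, -10), Mul(-1, -8))) = Mul(Mul(Rational(-1, 3), 1, Add(1, 2)), Add(-18, 8)) = Mul(Mul(Rational(-1, 3), 1, 3), -10) = Mul(-1, -10) = 10)
Pow(Add(X, s), -1) = Pow(Add(-7046, 10), -1) = Pow(-7036, -1) = Rational(-1, 7036)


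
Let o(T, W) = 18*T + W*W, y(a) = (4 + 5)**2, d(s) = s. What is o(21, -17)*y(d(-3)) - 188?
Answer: 53839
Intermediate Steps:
y(a) = 81 (y(a) = 9**2 = 81)
o(T, W) = W**2 + 18*T (o(T, W) = 18*T + W**2 = W**2 + 18*T)
o(21, -17)*y(d(-3)) - 188 = ((-17)**2 + 18*21)*81 - 188 = (289 + 378)*81 - 188 = 667*81 - 188 = 54027 - 188 = 53839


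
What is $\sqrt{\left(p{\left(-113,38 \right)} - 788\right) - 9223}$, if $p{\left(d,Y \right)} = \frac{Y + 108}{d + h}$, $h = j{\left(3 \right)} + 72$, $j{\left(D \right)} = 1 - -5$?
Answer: $\frac{19 i \sqrt{33985}}{35} \approx 100.08 i$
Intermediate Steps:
$j{\left(D \right)} = 6$ ($j{\left(D \right)} = 1 + 5 = 6$)
$h = 78$ ($h = 6 + 72 = 78$)
$p{\left(d,Y \right)} = \frac{108 + Y}{78 + d}$ ($p{\left(d,Y \right)} = \frac{Y + 108}{d + 78} = \frac{108 + Y}{78 + d}$)
$\sqrt{\left(p{\left(-113,38 \right)} - 788\right) - 9223} = \sqrt{\left(\frac{108 + 38}{78 - 113} - 788\right) - 9223} = \sqrt{\left(\frac{1}{-35} \cdot 146 - 788\right) - 9223} = \sqrt{\left(\left(- \frac{1}{35}\right) 146 - 788\right) - 9223} = \sqrt{\left(- \frac{146}{35} - 788\right) - 9223} = \sqrt{- \frac{27726}{35} - 9223} = \sqrt{- \frac{350531}{35}} = \frac{19 i \sqrt{33985}}{35}$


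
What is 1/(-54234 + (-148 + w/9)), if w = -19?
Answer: -9/489457 ≈ -1.8388e-5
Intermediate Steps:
1/(-54234 + (-148 + w/9)) = 1/(-54234 + (-148 - 19/9)) = 1/(-54234 - 1351/9) = 1/(-489457/9) = -9/489457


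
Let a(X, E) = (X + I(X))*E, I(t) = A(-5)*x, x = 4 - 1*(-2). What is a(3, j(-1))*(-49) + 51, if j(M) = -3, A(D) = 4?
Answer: 4020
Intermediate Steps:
x = 6 (x = 4 + 2 = 6)
I(t) = 24 (I(t) = 4*6 = 24)
a(X, E) = E*(24 + X) (a(X, E) = (X + 24)*E = (24 + X)*E = E*(24 + X))
a(3, j(-1))*(-49) + 51 = -3*(24 + 3)*(-49) + 51 = -3*27*(-49) + 51 = -81*(-49) + 51 = 3969 + 51 = 4020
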